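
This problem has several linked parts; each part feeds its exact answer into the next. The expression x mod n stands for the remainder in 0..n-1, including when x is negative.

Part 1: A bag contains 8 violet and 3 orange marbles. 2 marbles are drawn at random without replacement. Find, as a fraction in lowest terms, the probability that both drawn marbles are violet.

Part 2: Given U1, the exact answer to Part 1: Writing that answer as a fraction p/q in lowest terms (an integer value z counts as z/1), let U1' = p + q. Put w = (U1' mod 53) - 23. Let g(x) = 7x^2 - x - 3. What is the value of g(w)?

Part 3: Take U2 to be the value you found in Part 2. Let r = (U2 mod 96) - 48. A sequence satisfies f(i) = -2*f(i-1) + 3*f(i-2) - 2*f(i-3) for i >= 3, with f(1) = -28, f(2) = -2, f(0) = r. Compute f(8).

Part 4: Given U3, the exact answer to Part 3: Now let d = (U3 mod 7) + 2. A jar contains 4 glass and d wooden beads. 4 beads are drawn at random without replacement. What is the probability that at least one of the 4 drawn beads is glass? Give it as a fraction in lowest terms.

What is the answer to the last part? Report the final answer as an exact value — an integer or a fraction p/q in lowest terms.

85/99

Part 1: total draws C(11,2) = 55; favorable C(8,2) = 28; P = 28/55; answer 28/55
Part 2: U1 = 28/55; threaded value p + q = 83; w = 7; 7*(7)^2 - 1*(7)^1 - 3 = (343) + (-7) + (-3) = 333; answer 333
Part 3: U2 = 333; r = -3; f(3) = -2*(-2) + 3*(-28) - 2*(-3) = -74; iterating: f(3)=-74, f(4)=198, f(5)=-614, f(6)=1970, f(7)=-6178, f(8)=19494; answer 19494
Part 4: U3 = 19494; d = 8; total draws C(12,4) = 495; complement C(8,4) = 70; favorable 495 - 70 = 425; P = 85/99; answer 85/99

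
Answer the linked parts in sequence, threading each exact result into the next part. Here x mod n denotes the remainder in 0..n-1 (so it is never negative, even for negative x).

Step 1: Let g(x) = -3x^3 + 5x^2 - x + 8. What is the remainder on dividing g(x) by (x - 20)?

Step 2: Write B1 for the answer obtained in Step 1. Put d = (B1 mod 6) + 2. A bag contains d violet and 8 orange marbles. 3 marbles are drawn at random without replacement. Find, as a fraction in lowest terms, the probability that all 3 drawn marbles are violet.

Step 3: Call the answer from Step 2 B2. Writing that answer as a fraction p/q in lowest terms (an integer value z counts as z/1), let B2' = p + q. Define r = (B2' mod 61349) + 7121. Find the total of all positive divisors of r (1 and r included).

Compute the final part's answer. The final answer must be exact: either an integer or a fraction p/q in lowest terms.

7178

Step 1: remainder = value at the root: -3*(20)^3 + 5*(20)^2 - 1*(20)^1 + 8 = (-24000) + (2000) + (-20) + (8) = -22012; answer -22012
Step 2: B1 = -22012; d = 4; total draws C(12,3) = 220; favorable C(4,3) = 4; P = 1/55; answer 1/55
Step 3: B2 = 1/55; threaded value p + q = 56; r = 7177; 7177 is prime, so its only divisors are 1 and 7177; sigma = 1 + 7177 = 7178; answer 7178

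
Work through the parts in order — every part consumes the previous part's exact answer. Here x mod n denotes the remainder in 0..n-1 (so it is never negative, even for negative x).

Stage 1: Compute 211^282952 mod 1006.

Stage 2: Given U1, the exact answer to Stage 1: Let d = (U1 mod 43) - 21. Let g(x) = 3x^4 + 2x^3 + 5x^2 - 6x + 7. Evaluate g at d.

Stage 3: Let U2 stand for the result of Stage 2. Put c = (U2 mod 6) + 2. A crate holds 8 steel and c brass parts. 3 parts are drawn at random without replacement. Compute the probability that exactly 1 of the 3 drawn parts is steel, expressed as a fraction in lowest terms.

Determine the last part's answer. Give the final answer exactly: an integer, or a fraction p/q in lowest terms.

24/65

Stage 1: squarings mod 1006: 211^1=211, 211^2=257, 211^4=659, 211^8=695, 211^16=145, 211^32=905, 211^64=141, 211^128=767, 211^256=785, 211^512=553, 211^1024=991, 211^2048=225, 211^4096=325, 211^8192=1001, 211^16384=25, 211^32768=625, 211^65536=297, 211^131072=687, 211^262144=155; 211^282952 = 211^8 * 211^64 * 211^256 * 211^4096 * 211^16384 * 211^262144 = 827 (mod 1006); answer 827
Stage 2: U1 = 827; d = -11; 3*(-11)^4 + 2*(-11)^3 + 5*(-11)^2 - 6*(-11)^1 + 7 = (43923) + (-2662) + (605) + (66) + (7) = 41939; answer 41939
Stage 3: U2 = 41939; c = 7; total draws C(15,3) = 455; favorable C(8,1)*C(7,2) = 168; P = 24/65; answer 24/65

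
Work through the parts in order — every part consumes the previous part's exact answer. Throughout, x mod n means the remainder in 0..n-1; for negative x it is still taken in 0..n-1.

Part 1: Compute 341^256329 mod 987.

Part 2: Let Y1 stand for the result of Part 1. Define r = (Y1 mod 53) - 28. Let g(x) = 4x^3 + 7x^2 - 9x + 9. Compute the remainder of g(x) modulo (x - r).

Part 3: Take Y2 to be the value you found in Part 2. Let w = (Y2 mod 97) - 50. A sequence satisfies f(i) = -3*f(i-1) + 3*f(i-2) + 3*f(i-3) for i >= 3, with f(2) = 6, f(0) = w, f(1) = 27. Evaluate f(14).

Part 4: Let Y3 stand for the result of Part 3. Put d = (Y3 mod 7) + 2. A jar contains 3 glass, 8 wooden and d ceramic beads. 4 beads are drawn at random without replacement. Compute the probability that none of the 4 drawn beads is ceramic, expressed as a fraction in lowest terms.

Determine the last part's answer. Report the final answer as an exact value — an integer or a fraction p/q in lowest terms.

Part 1: squarings mod 987: 341^1=341, 341^2=802, 341^4=667, 341^8=739, 341^16=310, 341^32=361, 341^64=37, 341^128=382, 341^256=835, 341^512=403, 341^1024=541, 341^2048=529, 341^4096=520, 341^8192=949, 341^16384=457, 341^32768=592, 341^65536=79, 341^131072=319; 341^256329 = 341^1 * 341^8 * 341^64 * 341^256 * 341^2048 * 341^8192 * 341^16384 * 341^32768 * 341^65536 * 341^131072 = 524 (mod 987); answer 524
Part 2: Y1 = 524; r = 19; remainder = value at the root: 4*(19)^3 + 7*(19)^2 - 9*(19)^1 + 9 = (27436) + (2527) + (-171) + (9) = 29801; answer 29801
Part 3: Y2 = 29801; w = -28; f(3) = -3*(6) + 3*(27) + 3*(-28) = -21; iterating: f(3)=-21, f(4)=162, f(5)=-531, f(6)=2016, f(7)=-7155, f(8)=25920, f(9)=-93177, f(10)=335826, f(11)=-1209249, f(12)=4355694, f(13)=-15687351, f(14)=56501388; answer 56501388
Part 4: Y3 = 56501388; d = 8; total draws C(19,4) = 3876; favorable C(11,4) = 330; P = 55/646; answer 55/646

55/646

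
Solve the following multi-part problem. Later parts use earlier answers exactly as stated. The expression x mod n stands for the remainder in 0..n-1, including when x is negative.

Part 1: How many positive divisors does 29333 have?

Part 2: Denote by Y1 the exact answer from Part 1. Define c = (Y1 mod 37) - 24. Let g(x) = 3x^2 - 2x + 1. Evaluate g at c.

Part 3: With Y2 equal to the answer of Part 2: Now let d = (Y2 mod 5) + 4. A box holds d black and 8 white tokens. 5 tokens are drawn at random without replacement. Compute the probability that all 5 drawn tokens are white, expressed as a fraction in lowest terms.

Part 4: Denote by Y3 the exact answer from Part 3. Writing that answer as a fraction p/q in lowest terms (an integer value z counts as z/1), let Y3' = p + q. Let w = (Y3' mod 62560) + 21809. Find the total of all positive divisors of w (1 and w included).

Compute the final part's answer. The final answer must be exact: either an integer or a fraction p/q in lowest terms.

Part 1: 29333 is prime, so its only divisors are 1 and 29333; count = 2; answer 2
Part 2: Y1 = 2; c = -22; 3*(-22)^2 - 2*(-22)^1 + 1 = (1452) + (44) + (1) = 1497; answer 1497
Part 3: Y2 = 1497; d = 6; total draws C(14,5) = 2002; favorable C(8,5) = 56; P = 4/143; answer 4/143
Part 4: Y3 = 4/143; threaded value p + q = 147; w = 21956; 21956 = 2^2 * 11 * 499; sigma = (1 + 2 + 4) * (1 + 11) * (1 + 499) = 7 * 12 * 500 = 42000; answer 42000

42000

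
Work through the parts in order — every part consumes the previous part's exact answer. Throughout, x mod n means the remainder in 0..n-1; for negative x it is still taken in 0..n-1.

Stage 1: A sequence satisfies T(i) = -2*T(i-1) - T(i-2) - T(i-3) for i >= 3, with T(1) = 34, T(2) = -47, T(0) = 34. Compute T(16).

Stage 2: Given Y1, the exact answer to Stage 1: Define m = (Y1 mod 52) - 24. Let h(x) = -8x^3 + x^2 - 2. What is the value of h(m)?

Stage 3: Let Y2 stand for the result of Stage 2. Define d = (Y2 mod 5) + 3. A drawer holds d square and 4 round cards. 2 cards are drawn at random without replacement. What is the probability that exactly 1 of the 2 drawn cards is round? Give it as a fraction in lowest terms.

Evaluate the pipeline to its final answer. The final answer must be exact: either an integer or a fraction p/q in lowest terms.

4/7

Stage 1: T(3) = -2*(-47) - 1*(34) - 1*(34) = 26; iterating: T(3)=26, T(4)=-39, T(5)=99, T(6)=-185, T(7)=310, T(8)=-534, T(9)=943, T(10)=-1662, T(11)=2915, T(12)=-5111, T(13)=8969, T(14)=-15742, T(15)=27626, T(16)=-48479; answer -48479
Stage 2: Y1 = -48479; m = 13; -8*(13)^3 + 1*(13)^2 - 2 = (-17576) + (169) + (-2) = -17409; answer -17409
Stage 3: Y2 = -17409; d = 4; total draws C(8,2) = 28; favorable C(4,1)*C(4,1) = 16; P = 4/7; answer 4/7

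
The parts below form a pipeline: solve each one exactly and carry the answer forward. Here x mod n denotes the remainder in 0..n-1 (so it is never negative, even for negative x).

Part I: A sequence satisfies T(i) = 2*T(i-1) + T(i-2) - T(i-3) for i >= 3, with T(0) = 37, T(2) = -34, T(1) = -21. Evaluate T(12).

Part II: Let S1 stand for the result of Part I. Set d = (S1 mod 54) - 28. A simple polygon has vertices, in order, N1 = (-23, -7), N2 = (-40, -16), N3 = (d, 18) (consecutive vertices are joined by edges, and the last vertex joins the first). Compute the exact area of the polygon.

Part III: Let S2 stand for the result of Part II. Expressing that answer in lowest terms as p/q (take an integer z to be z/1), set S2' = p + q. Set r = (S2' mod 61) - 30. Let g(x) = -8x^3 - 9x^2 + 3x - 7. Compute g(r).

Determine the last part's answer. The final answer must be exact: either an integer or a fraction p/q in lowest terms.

Part I: T(3) = 2*(-34) + 1*(-21) - 1*(37) = -126; iterating: T(3)=-126, T(4)=-265, T(5)=-622, T(6)=-1383, T(7)=-3123, T(8)=-7007, T(9)=-15754, T(10)=-35392, T(11)=-79531, T(12)=-178700; answer -178700
Part II: S1 = -178700; d = 12; cross terms: (-23*-16 - -40*-7)=88, (-40*18 - 12*-16)=-528, (12*-7 - -23*18)=330; twice the area = |-110| = 110; area = 55; answer 55
Part III: S2 = 55; threaded value p + q = 56; r = 26; -8*(26)^3 - 9*(26)^2 + 3*(26)^1 - 7 = (-140608) + (-6084) + (78) + (-7) = -146621; answer -146621

-146621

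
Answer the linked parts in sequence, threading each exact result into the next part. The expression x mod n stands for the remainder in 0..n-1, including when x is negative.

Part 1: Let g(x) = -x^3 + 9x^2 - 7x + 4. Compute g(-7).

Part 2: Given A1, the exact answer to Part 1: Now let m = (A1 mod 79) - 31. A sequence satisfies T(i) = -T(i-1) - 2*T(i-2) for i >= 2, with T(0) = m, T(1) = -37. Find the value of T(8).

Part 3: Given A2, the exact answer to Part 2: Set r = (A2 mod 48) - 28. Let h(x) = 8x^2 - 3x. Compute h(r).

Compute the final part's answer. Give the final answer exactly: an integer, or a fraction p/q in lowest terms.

5913

Part 1: -1*(-7)^3 + 9*(-7)^2 - 7*(-7)^1 + 4 = (343) + (441) + (49) + (4) = 837; answer 837
Part 2: A1 = 837; m = 16; T(2) = -1*(-37) - 2*(16) = 5; iterating: T(2)=5, T(3)=69, T(4)=-79, T(5)=-59, T(6)=217, T(7)=-99, T(8)=-335; answer -335
Part 3: A2 = -335; r = -27; 8*(-27)^2 - 3*(-27)^1 = (5832) + (81) = 5913; answer 5913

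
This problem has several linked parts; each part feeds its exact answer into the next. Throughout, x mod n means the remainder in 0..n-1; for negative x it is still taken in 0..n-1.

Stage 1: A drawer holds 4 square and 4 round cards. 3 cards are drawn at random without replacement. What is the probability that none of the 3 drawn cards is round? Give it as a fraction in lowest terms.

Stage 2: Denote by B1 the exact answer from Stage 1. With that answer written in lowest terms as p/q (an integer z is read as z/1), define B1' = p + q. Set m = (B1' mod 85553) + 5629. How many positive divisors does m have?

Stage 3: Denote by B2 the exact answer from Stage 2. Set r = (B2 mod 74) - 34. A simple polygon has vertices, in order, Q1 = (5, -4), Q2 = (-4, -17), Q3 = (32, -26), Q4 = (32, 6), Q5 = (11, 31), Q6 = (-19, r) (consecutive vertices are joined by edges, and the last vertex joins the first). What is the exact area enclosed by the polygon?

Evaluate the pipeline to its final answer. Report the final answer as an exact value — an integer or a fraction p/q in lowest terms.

Stage 1: total draws C(8,3) = 56; favorable C(4,3) = 4; P = 1/14; answer 1/14
Stage 2: B1 = 1/14; threaded value p + q = 15; m = 5644; 5644 = 2^2 * 17 * 83; number of divisors = (2+1) * (1+1) * (1+1) = 12; answer 12
Stage 3: B2 = 12; r = -22; cross terms: (5*-17 - -4*-4)=-101, (-4*-26 - 32*-17)=648, (32*6 - 32*-26)=1024, (32*31 - 11*6)=926, (11*-22 - -19*31)=347, (-19*-4 - 5*-22)=186; twice the area = |3030| = 3030; area = 1515; answer 1515

1515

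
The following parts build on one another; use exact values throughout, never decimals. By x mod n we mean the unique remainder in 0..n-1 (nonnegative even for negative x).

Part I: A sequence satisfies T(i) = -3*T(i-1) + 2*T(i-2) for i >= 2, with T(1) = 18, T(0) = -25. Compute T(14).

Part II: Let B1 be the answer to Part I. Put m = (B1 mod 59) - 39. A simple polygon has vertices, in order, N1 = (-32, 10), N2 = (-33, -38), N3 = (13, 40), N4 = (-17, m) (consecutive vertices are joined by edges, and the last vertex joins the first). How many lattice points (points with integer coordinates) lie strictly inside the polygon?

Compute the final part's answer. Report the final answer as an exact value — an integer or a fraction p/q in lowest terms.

Part I: T(2) = -3*(18) + 2*(-25) = -104; iterating: T(2)=-104, T(3)=348, T(4)=-1252, T(5)=4452, T(6)=-15860, T(7)=56484, T(8)=-201172, T(9)=716484, T(10)=-2551796, T(11)=9088356, T(12)=-32368660, T(13)=115282692, T(14)=-410585396; answer -410585396
Part II: B1 = -410585396; m = -10; cross terms: (-32*-38 - -33*10)=1546, (-33*40 - 13*-38)=-826, (13*-10 - -17*40)=550, (-17*10 - -32*-10)=-490; twice the area = |780| = 780; area = 390; boundary points = 1 + 2 + 10 + 5 = 18; strictly interior points = area - boundary/2 + 1 = 382; answer 382

382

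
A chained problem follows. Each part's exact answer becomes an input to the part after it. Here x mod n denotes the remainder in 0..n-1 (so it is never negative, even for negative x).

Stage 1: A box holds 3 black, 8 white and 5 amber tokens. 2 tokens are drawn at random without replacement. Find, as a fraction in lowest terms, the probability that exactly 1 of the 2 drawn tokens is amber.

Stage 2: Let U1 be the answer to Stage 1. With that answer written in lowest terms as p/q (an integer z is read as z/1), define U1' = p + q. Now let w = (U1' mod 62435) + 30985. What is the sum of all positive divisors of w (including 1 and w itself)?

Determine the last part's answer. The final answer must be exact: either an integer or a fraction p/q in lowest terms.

96768

Stage 1: total draws C(16,2) = 120; favorable C(5,1)*C(11,1) = 55; P = 11/24; answer 11/24
Stage 2: U1 = 11/24; threaded value p + q = 35; w = 31020; 31020 = 2^2 * 3 * 5 * 11 * 47; sigma = (1 + 2 + 4) * (1 + 3) * (1 + 5) * (1 + 11) * (1 + 47) = 7 * 4 * 6 * 12 * 48 = 96768; answer 96768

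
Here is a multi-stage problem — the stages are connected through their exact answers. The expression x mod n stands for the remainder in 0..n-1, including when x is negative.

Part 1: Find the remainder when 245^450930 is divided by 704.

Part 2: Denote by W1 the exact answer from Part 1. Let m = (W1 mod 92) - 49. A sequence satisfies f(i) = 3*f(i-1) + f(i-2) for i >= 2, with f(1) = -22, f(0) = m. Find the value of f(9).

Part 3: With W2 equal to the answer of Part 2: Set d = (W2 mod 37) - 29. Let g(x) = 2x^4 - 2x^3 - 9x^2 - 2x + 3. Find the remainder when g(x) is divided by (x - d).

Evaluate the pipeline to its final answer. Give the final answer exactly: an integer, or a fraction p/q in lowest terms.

136995

Part 1: squarings mod 704: 245^1=245, 245^2=185, 245^4=433, 245^8=225, 245^16=641, 245^32=449, 245^64=257, 245^128=577, 245^256=641, 245^512=449, 245^1024=257, 245^2048=577, 245^4096=641, 245^8192=449, 245^16384=257, 245^32768=577, 245^65536=641, 245^131072=449, 245^262144=257; 245^450930 = 245^2 * 245^16 * 245^32 * 245^64 * 245^256 * 245^8192 * 245^16384 * 245^32768 * 245^131072 * 245^262144 = 441 (mod 704); answer 441
Part 2: W1 = 441; m = 24; f(2) = 3*(-22) + 1*(24) = -42; iterating: f(2)=-42, f(3)=-148, f(4)=-486, f(5)=-1606, f(6)=-5304, f(7)=-17518, f(8)=-57858, f(9)=-191092; answer -191092
Part 3: W2 = -191092; d = -16; remainder = value at the root: 2*(-16)^4 - 2*(-16)^3 - 9*(-16)^2 - 2*(-16)^1 + 3 = (131072) + (8192) + (-2304) + (32) + (3) = 136995; answer 136995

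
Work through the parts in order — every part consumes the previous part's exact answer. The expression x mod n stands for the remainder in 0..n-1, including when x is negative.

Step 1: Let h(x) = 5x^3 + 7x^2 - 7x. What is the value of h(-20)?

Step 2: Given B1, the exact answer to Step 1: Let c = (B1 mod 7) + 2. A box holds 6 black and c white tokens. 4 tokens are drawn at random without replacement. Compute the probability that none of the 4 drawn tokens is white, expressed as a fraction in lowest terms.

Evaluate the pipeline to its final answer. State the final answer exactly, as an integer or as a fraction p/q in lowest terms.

Step 1: 5*(-20)^3 + 7*(-20)^2 - 7*(-20)^1 = (-40000) + (2800) + (140) = -37060; answer -37060
Step 2: B1 = -37060; c = 7; total draws C(13,4) = 715; favorable C(6,4) = 15; P = 3/143; answer 3/143

3/143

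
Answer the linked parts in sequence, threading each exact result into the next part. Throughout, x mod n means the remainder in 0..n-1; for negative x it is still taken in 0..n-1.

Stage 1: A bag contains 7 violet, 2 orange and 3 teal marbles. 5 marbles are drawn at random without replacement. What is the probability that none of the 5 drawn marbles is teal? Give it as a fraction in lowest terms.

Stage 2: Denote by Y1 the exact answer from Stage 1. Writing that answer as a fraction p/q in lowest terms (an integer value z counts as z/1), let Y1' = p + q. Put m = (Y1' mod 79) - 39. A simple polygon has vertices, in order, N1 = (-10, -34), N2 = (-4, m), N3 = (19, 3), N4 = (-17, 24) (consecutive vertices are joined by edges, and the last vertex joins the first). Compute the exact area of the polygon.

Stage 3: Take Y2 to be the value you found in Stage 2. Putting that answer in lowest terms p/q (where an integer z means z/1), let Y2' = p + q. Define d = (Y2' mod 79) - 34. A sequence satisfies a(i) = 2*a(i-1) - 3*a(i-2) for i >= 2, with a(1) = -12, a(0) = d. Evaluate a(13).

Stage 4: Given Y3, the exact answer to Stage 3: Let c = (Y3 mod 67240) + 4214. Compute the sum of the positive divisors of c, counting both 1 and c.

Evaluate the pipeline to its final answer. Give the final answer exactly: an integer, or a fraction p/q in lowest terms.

Stage 1: total draws C(12,5) = 792; favorable C(9,5) = 126; P = 7/44; answer 7/44
Stage 2: Y1 = 7/44; threaded value p + q = 51; m = 12; cross terms: (-10*12 - -4*-34)=-256, (-4*3 - 19*12)=-240, (19*24 - -17*3)=507, (-17*-34 - -10*24)=818; twice the area = |829| = 829; area = 829/2; answer 829/2
Stage 3: Y2 = 829/2; threaded value p + q = 831; d = 7; a(2) = 2*(-12) - 3*(7) = -45; iterating: a(2)=-45, a(3)=-54, a(4)=27, a(5)=216, a(6)=351, a(7)=54, a(8)=-945, a(9)=-2052, a(10)=-1269, a(11)=3618, a(12)=11043, a(13)=11232; answer 11232
Stage 4: Y3 = 11232; c = 15446; 15446 = 2 * 7723; sigma = (1 + 2) * (1 + 7723) = 3 * 7724 = 23172; answer 23172

23172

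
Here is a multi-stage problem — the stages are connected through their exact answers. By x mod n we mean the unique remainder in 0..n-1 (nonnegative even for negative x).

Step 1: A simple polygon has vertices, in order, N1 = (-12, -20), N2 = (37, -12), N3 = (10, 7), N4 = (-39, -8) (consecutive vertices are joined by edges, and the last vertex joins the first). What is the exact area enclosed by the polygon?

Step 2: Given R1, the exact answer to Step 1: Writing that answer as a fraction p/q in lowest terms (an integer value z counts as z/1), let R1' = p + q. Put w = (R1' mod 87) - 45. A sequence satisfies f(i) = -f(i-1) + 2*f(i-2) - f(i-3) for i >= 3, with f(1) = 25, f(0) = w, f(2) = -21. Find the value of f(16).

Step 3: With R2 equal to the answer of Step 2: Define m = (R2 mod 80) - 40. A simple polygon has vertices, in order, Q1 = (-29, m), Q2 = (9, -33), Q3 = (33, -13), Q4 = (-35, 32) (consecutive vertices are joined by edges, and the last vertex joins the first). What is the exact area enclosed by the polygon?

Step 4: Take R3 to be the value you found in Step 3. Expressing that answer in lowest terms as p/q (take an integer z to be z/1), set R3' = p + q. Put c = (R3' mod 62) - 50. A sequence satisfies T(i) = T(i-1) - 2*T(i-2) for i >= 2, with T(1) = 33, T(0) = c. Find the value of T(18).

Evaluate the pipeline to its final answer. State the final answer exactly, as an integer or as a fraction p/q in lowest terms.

Step 1: cross terms: (-12*-12 - 37*-20)=884, (37*7 - 10*-12)=379, (10*-8 - -39*7)=193, (-39*-20 - -12*-8)=684; twice the area = |2140| = 2140; area = 1070; answer 1070
Step 2: R1 = 1070; threaded value p + q = 1071; w = -18; f(3) = -1*(-21) + 2*(25) - 1*(-18) = 89; iterating: f(3)=89, f(4)=-156, f(5)=355, f(6)=-756, f(7)=1622, f(8)=-3489, f(9)=7489, f(10)=-16089, f(11)=34556, f(12)=-74223, f(13)=159424, f(14)=-342426, f(15)=735497, f(16)=-1579773; answer -1579773
Step 3: R2 = -1579773; m = 27; cross terms: (-29*-33 - 9*27)=714, (9*-13 - 33*-33)=972, (33*32 - -35*-13)=601, (-35*27 - -29*32)=-17; twice the area = |2270| = 2270; area = 1135; answer 1135
Step 4: R3 = 1135; threaded value p + q = 1136; c = -30; T(2) = 1*(33) - 2*(-30) = 93; iterating: T(2)=93, T(3)=27, T(4)=-159, T(5)=-213, T(6)=105, T(7)=531, T(8)=321, T(9)=-741, T(10)=-1383, T(11)=99, T(12)=2865, T(13)=2667, T(14)=-3063, T(15)=-8397, T(16)=-2271, T(17)=14523, T(18)=19065; answer 19065

19065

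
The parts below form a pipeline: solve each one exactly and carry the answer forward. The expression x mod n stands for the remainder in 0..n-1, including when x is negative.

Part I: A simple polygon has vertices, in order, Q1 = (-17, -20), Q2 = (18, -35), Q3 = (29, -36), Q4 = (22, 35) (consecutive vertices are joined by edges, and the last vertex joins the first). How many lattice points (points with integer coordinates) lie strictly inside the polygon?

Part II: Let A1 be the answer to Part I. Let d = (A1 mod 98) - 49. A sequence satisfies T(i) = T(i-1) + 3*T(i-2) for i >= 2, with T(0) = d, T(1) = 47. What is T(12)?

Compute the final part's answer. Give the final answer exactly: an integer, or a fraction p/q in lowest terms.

466598

Part I: cross terms: (-17*-35 - 18*-20)=955, (18*-36 - 29*-35)=367, (29*35 - 22*-36)=1807, (22*-20 - -17*35)=155; twice the area = |3284| = 3284; area = 1642; boundary points = 5 + 1 + 1 + 1 = 8; strictly interior points = area - boundary/2 + 1 = 1639; answer 1639
Part II: A1 = 1639; d = 22; T(2) = 1*(47) + 3*(22) = 113; iterating: T(2)=113, T(3)=254, T(4)=593, T(5)=1355, T(6)=3134, T(7)=7199, T(8)=16601, T(9)=38198, T(10)=88001, T(11)=202595, T(12)=466598; answer 466598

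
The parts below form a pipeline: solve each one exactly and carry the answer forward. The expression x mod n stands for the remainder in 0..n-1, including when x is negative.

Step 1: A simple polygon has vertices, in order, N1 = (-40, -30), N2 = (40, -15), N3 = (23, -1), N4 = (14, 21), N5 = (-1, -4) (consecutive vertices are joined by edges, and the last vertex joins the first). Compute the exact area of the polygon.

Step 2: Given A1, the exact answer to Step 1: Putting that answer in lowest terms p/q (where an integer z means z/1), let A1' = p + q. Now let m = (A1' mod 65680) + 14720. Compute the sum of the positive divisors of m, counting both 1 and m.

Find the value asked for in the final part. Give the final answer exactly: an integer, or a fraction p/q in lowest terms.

17160

Step 1: cross terms: (-40*-15 - 40*-30)=1800, (40*-1 - 23*-15)=305, (23*21 - 14*-1)=497, (14*-4 - -1*21)=-35, (-1*-30 - -40*-4)=-130; twice the area = |2437| = 2437; area = 2437/2; answer 2437/2
Step 2: A1 = 2437/2; threaded value p + q = 2439; m = 17159; 17159 is prime, so its only divisors are 1 and 17159; sigma = 1 + 17159 = 17160; answer 17160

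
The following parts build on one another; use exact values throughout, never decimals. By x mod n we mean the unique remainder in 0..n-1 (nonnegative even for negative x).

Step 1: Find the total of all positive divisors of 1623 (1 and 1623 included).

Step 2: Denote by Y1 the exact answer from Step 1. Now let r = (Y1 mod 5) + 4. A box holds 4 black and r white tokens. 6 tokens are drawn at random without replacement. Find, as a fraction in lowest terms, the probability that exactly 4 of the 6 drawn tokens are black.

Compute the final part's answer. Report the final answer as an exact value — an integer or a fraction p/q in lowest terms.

Step 1: 1623 = 3 * 541; sigma = (1 + 3) * (1 + 541) = 4 * 542 = 2168; answer 2168
Step 2: Y1 = 2168; r = 7; total draws C(11,6) = 462; favorable C(4,4)*C(7,2) = 21; P = 1/22; answer 1/22

1/22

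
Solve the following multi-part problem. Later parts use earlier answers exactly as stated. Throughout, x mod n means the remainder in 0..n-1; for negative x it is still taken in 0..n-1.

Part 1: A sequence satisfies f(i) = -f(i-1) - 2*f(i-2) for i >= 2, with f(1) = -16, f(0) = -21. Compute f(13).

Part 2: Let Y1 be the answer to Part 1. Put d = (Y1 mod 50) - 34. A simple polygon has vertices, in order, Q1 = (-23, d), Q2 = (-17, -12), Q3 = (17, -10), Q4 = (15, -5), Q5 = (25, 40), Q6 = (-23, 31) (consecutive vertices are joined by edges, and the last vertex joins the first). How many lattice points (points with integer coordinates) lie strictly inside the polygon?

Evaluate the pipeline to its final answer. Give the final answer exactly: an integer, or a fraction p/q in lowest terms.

Part 1: f(2) = -1*(-16) - 2*(-21) = 58; iterating: f(2)=58, f(3)=-26, f(4)=-90, f(5)=142, f(6)=38, f(7)=-322, f(8)=246, f(9)=398, f(10)=-890, f(11)=94, f(12)=1686, f(13)=-1874; answer -1874
Part 2: Y1 = -1874; d = -8; cross terms: (-23*-12 - -17*-8)=140, (-17*-10 - 17*-12)=374, (17*-5 - 15*-10)=65, (15*40 - 25*-5)=725, (25*31 - -23*40)=1695, (-23*-8 - -23*31)=897; twice the area = |3896| = 3896; area = 1948; boundary points = 2 + 2 + 1 + 5 + 3 + 39 = 52; strictly interior points = area - boundary/2 + 1 = 1923; answer 1923

1923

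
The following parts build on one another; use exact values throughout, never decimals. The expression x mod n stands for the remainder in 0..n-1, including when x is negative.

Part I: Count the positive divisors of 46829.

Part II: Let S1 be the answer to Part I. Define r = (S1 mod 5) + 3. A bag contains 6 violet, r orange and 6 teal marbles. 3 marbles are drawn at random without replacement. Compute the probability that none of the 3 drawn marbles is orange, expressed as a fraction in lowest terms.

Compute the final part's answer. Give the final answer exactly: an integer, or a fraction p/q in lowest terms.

11/34

Part I: 46829 is prime, so its only divisors are 1 and 46829; count = 2; answer 2
Part II: S1 = 2; r = 5; total draws C(17,3) = 680; favorable C(12,3) = 220; P = 11/34; answer 11/34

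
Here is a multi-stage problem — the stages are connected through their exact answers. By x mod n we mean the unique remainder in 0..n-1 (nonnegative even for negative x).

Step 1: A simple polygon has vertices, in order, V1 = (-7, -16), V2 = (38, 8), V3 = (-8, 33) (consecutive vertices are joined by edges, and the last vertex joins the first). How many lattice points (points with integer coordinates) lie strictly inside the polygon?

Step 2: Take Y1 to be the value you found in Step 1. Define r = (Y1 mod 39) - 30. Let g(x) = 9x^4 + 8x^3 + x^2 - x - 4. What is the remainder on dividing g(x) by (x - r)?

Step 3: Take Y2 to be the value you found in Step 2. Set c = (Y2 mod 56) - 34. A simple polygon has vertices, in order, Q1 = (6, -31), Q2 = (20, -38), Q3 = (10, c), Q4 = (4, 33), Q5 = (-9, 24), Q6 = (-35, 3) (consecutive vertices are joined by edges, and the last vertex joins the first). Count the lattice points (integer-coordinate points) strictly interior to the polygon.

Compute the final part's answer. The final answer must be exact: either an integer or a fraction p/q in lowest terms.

Step 1: cross terms: (-7*8 - 38*-16)=552, (38*33 - -8*8)=1318, (-8*-16 - -7*33)=359; twice the area = |2229| = 2229; area = 2229/2; boundary points = 3 + 1 + 1 = 5; strictly interior points = area - boundary/2 + 1 = 1113; answer 1113
Step 2: Y1 = 1113; r = -9; remainder = value at the root: 9*(-9)^4 + 8*(-9)^3 + 1*(-9)^2 - 1*(-9)^1 - 4 = (59049) + (-5832) + (81) + (9) + (-4) = 53303; answer 53303
Step 3: Y2 = 53303; c = 13; cross terms: (6*-38 - 20*-31)=392, (20*13 - 10*-38)=640, (10*33 - 4*13)=278, (4*24 - -9*33)=393, (-9*3 - -35*24)=813, (-35*-31 - 6*3)=1067; twice the area = |3583| = 3583; area = 3583/2; boundary points = 7 + 1 + 2 + 1 + 1 + 1 = 13; strictly interior points = area - boundary/2 + 1 = 1786; answer 1786

1786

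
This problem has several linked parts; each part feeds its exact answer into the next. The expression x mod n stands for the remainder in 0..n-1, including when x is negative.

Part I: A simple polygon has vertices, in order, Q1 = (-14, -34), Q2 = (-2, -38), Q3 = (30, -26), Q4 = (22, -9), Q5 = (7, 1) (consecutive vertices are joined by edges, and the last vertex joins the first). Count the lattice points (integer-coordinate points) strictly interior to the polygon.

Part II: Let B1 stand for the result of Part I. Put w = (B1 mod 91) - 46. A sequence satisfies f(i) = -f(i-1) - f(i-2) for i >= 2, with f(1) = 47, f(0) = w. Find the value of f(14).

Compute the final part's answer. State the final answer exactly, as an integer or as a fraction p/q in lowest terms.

Part I: cross terms: (-14*-38 - -2*-34)=464, (-2*-26 - 30*-38)=1192, (30*-9 - 22*-26)=302, (22*1 - 7*-9)=85, (7*-34 - -14*1)=-224; twice the area = |1819| = 1819; area = 1819/2; boundary points = 4 + 4 + 1 + 5 + 7 = 21; strictly interior points = area - boundary/2 + 1 = 900; answer 900
Part II: B1 = 900; w = 35; f(2) = -1*(47) - 1*(35) = -82; iterating: f(2)=-82, f(3)=35, f(4)=47, f(5)=-82, f(6)=35, f(7)=47, f(8)=-82, f(9)=35, f(10)=47, f(11)=-82, f(12)=35, f(13)=47, f(14)=-82; answer -82

-82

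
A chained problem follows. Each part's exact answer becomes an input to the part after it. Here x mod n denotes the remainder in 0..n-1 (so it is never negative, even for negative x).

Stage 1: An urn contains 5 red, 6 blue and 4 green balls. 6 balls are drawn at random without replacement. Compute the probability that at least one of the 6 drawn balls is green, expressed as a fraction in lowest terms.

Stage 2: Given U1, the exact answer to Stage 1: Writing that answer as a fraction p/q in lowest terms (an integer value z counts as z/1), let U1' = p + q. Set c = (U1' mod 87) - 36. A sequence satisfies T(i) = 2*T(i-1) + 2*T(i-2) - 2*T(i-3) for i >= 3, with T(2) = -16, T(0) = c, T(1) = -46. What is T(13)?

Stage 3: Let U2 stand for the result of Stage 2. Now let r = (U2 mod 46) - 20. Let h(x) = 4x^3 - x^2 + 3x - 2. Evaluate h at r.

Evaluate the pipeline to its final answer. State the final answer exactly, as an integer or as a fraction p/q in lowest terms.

Stage 1: total draws C(15,6) = 5005; complement C(11,6) = 462; favorable 5005 - 462 = 4543; P = 59/65; answer 59/65
Stage 2: U1 = 59/65; threaded value p + q = 124; c = 1; T(3) = 2*(-16) + 2*(-46) - 2*(1) = -126; iterating: T(3)=-126, T(4)=-192, T(5)=-604, T(6)=-1340, T(7)=-3504, T(8)=-8480, T(9)=-21288, T(10)=-52528, T(11)=-130672, T(12)=-323824, T(13)=-803936; answer -803936
Stage 3: U2 = -803936; r = -14; 4*(-14)^3 - 1*(-14)^2 + 3*(-14)^1 - 2 = (-10976) + (-196) + (-42) + (-2) = -11216; answer -11216

-11216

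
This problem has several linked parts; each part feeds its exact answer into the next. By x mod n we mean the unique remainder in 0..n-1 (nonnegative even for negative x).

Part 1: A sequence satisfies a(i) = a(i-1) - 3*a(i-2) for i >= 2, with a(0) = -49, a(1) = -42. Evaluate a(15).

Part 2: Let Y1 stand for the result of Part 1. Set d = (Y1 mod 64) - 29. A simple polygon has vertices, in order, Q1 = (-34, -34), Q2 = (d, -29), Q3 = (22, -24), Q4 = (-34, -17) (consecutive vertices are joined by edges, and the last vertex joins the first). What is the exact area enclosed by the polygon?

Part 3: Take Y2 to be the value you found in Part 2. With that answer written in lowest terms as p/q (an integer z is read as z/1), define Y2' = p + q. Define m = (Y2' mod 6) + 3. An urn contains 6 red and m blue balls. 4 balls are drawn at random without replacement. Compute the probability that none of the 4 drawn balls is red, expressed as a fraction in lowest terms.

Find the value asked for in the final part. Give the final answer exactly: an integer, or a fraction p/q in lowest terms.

1/210

Part 1: a(2) = 1*(-42) - 3*(-49) = 105; iterating: a(2)=105, a(3)=231, a(4)=-84, a(5)=-777, a(6)=-525, a(7)=1806, a(8)=3381, a(9)=-2037, a(10)=-12180, a(11)=-6069, a(12)=30471, a(13)=48678, a(14)=-42735, a(15)=-188769; answer -188769
Part 2: Y1 = -188769; d = 2; cross terms: (-34*-29 - 2*-34)=1054, (2*-24 - 22*-29)=590, (22*-17 - -34*-24)=-1190, (-34*-34 - -34*-17)=578; twice the area = |1032| = 1032; area = 516; answer 516
Part 3: Y2 = 516; threaded value p + q = 517; m = 4; total draws C(10,4) = 210; favorable C(4,4) = 1; P = 1/210; answer 1/210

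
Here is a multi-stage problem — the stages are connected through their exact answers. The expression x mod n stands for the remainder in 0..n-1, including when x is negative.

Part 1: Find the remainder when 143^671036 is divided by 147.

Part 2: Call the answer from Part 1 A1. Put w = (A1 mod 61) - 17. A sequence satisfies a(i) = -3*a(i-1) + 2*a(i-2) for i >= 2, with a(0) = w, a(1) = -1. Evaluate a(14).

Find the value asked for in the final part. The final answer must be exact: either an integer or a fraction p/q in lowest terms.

5618809

Part 1: squarings mod 147: 143^1=143, 143^2=16, 143^4=109, 143^8=121, 143^16=88, 143^32=100, 143^64=4, 143^128=16, 143^256=109, 143^512=121, 143^1024=88, 143^2048=100, 143^4096=4, 143^8192=16, 143^16384=109, 143^32768=121, 143^65536=88, 143^131072=100, 143^262144=4, 143^524288=16; 143^671036 = 143^4 * 143^8 * 143^16 * 143^32 * 143^256 * 143^1024 * 143^2048 * 143^4096 * 143^8192 * 143^131072 * 143^524288 = 16 (mod 147); answer 16
Part 2: A1 = 16; w = -1; a(2) = -3*(-1) + 2*(-1) = 1; iterating: a(2)=1, a(3)=-5, a(4)=17, a(5)=-61, a(6)=217, a(7)=-773, a(8)=2753, a(9)=-9805, a(10)=34921, a(11)=-124373, a(12)=442961, a(13)=-1577629, a(14)=5618809; answer 5618809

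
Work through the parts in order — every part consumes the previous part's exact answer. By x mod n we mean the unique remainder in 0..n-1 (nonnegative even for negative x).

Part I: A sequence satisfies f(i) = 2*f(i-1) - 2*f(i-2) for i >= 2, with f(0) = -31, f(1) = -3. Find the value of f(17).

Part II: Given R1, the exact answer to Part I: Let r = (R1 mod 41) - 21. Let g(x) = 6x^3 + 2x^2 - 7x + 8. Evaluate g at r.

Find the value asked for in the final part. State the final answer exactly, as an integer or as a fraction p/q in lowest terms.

Part I: f(2) = 2*(-3) - 2*(-31) = 56; iterating: f(2)=56, f(3)=118, f(4)=124, f(5)=12, f(6)=-224, f(7)=-472, f(8)=-496, f(9)=-48, f(10)=896, f(11)=1888, f(12)=1984, f(13)=192, f(14)=-3584, f(15)=-7552, f(16)=-7936, f(17)=-768; answer -768
Part II: R1 = -768; r = -10; 6*(-10)^3 + 2*(-10)^2 - 7*(-10)^1 + 8 = (-6000) + (200) + (70) + (8) = -5722; answer -5722

-5722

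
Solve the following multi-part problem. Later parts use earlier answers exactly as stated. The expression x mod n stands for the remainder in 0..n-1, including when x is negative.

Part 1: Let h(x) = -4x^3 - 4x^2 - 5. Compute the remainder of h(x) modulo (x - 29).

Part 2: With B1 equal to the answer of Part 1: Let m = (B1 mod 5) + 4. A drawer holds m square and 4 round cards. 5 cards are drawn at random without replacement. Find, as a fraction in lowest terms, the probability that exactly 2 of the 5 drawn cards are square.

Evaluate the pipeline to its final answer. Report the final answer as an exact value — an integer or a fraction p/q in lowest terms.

3/7

Part 1: remainder = value at the root: -4*(29)^3 - 4*(29)^2 - 5 = (-97556) + (-3364) + (-5) = -100925; answer -100925
Part 2: B1 = -100925; m = 4; total draws C(8,5) = 56; favorable C(4,2)*C(4,3) = 24; P = 3/7; answer 3/7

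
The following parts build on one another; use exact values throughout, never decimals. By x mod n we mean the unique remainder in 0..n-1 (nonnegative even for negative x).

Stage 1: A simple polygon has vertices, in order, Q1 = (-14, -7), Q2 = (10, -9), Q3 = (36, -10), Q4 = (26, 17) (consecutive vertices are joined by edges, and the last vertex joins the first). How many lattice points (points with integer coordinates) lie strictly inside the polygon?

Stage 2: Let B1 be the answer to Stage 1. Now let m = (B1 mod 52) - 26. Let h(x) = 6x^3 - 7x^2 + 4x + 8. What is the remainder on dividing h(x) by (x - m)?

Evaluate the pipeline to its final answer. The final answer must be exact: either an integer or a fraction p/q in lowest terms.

38711

Stage 1: cross terms: (-14*-9 - 10*-7)=196, (10*-10 - 36*-9)=224, (36*17 - 26*-10)=872, (26*-7 - -14*17)=56; twice the area = |1348| = 1348; area = 674; boundary points = 2 + 1 + 1 + 8 = 12; strictly interior points = area - boundary/2 + 1 = 669; answer 669
Stage 2: B1 = 669; m = 19; remainder = value at the root: 6*(19)^3 - 7*(19)^2 + 4*(19)^1 + 8 = (41154) + (-2527) + (76) + (8) = 38711; answer 38711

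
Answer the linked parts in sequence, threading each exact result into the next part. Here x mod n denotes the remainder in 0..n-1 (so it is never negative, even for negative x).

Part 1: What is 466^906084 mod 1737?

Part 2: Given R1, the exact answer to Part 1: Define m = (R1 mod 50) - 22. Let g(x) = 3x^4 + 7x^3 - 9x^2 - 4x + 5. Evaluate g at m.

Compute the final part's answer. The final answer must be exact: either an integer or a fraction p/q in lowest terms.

94337

Part 1: squarings mod 1737: 466^1=466, 466^2=31, 466^4=961, 466^8=1174, 466^16=835, 466^32=688, 466^64=880, 466^128=1435, 466^256=880, 466^512=1435, 466^1024=880, 466^2048=1435, 466^4096=880, 466^8192=1435, 466^16384=880, 466^32768=1435, 466^65536=880, 466^131072=1435, 466^262144=880, 466^524288=1435; 466^906084 = 466^4 * 466^32 * 466^64 * 466^256 * 466^512 * 466^4096 * 466^16384 * 466^32768 * 466^65536 * 466^262144 * 466^524288 = 1108 (mod 1737); answer 1108
Part 2: R1 = 1108; m = -14; 3*(-14)^4 + 7*(-14)^3 - 9*(-14)^2 - 4*(-14)^1 + 5 = (115248) + (-19208) + (-1764) + (56) + (5) = 94337; answer 94337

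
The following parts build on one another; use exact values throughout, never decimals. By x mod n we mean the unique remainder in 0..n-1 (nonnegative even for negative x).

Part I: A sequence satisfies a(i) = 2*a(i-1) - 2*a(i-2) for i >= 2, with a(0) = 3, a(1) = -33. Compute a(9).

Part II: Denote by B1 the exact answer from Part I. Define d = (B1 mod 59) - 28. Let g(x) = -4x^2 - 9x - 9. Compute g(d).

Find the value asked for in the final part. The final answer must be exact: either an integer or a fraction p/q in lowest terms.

Part I: a(2) = 2*(-33) - 2*(3) = -72; iterating: a(2)=-72, a(3)=-78, a(4)=-12, a(5)=132, a(6)=288, a(7)=312, a(8)=48, a(9)=-528; answer -528
Part II: B1 = -528; d = -25; -4*(-25)^2 - 9*(-25)^1 - 9 = (-2500) + (225) + (-9) = -2284; answer -2284

-2284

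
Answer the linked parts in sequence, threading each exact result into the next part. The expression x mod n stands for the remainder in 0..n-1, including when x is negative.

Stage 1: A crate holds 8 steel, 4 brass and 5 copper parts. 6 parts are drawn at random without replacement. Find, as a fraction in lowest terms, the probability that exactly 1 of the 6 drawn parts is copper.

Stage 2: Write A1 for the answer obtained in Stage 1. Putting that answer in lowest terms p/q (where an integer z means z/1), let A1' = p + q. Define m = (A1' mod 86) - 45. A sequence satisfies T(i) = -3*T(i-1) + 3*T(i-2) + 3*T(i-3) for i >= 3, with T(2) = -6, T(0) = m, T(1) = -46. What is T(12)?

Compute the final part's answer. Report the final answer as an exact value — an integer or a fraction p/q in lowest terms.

Stage 1: total draws C(17,6) = 12376; favorable C(5,1)*C(12,5) = 3960; P = 495/1547; answer 495/1547
Stage 2: A1 = 495/1547; threaded value p + q = 2042; m = 19; T(3) = -3*(-6) + 3*(-46) + 3*(19) = -63; iterating: T(3)=-63, T(4)=33, T(5)=-306, T(6)=828, T(7)=-3303, T(8)=11475, T(9)=-41850, T(10)=150066, T(11)=-541323, T(12)=1948617; answer 1948617

1948617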